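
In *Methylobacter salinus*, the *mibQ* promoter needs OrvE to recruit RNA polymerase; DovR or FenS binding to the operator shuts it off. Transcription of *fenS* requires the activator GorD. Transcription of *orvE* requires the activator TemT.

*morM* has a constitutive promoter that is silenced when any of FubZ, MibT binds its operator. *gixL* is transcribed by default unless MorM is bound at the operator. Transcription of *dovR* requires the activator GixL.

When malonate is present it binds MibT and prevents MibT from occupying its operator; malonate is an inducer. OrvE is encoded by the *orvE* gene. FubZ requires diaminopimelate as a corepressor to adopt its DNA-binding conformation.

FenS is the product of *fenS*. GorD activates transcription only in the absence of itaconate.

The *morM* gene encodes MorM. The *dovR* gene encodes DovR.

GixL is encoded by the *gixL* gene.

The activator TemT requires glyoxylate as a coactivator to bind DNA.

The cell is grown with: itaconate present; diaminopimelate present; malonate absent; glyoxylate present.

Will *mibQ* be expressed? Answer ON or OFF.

Glyoxylate is present, so TemT is active.
No repressor is bound and TemT is active, so *orvE* is transcribed.
So OrvE is produced and active.
Diaminopimelate is present, so FubZ is active.
Malonate is absent, so MibT is active.
With repressor FubZ bound, *morM* is not transcribed.
So MorM is not produced.
With no repressor bound, *gixL* is transcribed.
So GixL is produced and active.
No repressor is bound and GixL is active, so *dovR* is transcribed.
So DovR is produced and active.
Itaconate is present, so GorD is inactive.
Required activator GorD is absent, so *fenS* is not transcribed.
So FenS is not produced.
With repressor DovR bound, *mibQ* is not transcribed.

OFF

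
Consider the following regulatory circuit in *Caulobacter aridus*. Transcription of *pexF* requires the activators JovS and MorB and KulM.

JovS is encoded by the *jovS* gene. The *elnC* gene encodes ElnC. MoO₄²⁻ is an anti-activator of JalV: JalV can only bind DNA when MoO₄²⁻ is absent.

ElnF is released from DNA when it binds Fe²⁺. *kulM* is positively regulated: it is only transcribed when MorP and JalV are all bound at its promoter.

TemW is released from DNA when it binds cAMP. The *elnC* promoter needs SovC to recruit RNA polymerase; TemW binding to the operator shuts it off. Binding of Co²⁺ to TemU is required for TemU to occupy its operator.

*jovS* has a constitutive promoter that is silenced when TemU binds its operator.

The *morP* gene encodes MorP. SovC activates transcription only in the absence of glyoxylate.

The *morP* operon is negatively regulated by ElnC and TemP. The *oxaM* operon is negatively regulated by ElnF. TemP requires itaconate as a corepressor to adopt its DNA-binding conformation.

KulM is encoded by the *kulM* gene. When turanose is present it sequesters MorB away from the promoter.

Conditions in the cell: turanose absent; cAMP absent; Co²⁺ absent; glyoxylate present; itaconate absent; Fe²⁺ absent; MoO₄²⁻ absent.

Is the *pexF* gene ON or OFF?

Co²⁺ is absent, so TemU is inactive.
With no repressor bound, *jovS* is transcribed.
So JovS is produced and active.
Turanose is absent, so MorB is active.
Glyoxylate is present, so SovC is inactive.
cAMP is absent, so TemW is active.
With repressor TemW bound, *elnC* is not transcribed.
So ElnC is not produced.
Itaconate is absent, so TemP is inactive.
With no repressor bound, *morP* is transcribed.
So MorP is produced and active.
MoO₄²⁻ is absent, so JalV is active.
No repressor is bound and MorP and JalV are active, so *kulM* is transcribed.
So KulM is produced and active.
No repressor is bound and JovS and MorB and KulM are active, so *pexF* is transcribed.

ON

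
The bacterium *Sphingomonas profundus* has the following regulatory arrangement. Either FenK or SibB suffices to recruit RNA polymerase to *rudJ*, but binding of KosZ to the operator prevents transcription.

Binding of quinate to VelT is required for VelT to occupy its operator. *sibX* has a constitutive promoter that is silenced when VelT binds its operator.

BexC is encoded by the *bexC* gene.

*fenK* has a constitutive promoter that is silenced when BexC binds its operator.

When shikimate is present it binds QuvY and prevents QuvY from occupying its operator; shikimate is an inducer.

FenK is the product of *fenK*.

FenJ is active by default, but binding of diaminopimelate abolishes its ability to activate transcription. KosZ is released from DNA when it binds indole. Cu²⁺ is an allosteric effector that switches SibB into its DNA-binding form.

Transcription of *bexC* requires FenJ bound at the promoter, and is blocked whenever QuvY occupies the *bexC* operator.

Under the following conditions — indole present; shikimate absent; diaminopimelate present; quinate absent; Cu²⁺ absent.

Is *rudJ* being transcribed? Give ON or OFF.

Diaminopimelate is present, so FenJ is inactive.
Shikimate is absent, so QuvY is active.
With repressor QuvY bound, *bexC* is not transcribed.
So BexC is not produced.
With no repressor bound, *fenK* is transcribed.
So FenK is produced and active.
Cu²⁺ is absent, so SibB is inactive.
Indole is present, so KosZ is inactive.
Activator FenK is present, so *rudJ* is transcribed.

ON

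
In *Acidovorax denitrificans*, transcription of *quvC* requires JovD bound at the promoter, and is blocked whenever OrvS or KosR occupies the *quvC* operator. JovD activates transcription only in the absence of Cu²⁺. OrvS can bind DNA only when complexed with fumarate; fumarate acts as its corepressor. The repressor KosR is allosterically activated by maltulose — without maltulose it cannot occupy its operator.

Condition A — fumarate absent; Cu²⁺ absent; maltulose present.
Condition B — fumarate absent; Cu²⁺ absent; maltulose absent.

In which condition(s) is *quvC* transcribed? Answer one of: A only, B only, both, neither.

B only

Condition A:
Fumarate is absent, so OrvS is inactive.
Cu²⁺ is absent, so JovD is active.
Maltulose is present, so KosR is active.
With repressor KosR bound, *quvC* is not transcribed.
→ *quvC* is OFF in A.
Condition B:
Fumarate is absent, so OrvS is inactive.
Cu²⁺ is absent, so JovD is active.
Maltulose is absent, so KosR is inactive.
No repressor is bound and JovD is active, so *quvC* is transcribed.
→ *quvC* is ON in B.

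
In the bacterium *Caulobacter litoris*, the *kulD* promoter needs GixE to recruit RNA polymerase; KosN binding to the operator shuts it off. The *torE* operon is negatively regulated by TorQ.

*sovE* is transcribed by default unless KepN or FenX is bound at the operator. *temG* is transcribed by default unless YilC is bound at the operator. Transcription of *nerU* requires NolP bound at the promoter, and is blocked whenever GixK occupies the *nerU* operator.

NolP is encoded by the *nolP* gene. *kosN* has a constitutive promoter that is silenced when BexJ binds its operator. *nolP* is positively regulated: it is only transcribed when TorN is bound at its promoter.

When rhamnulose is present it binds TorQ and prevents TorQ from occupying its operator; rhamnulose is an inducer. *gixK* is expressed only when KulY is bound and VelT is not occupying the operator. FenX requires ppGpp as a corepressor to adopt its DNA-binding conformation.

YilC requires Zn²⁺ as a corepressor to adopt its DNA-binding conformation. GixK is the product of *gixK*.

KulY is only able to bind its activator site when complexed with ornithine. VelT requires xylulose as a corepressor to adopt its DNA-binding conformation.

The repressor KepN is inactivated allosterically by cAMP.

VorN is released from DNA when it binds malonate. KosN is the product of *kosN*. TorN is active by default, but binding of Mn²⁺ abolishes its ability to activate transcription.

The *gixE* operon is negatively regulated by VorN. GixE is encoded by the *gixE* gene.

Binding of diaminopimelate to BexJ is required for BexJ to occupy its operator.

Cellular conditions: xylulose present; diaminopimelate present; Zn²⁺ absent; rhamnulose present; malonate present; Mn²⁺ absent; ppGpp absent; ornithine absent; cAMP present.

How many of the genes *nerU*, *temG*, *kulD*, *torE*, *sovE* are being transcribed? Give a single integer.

5

Mn²⁺ is absent, so TorN is active.
No repressor is bound and TorN is active, so *nolP* is transcribed.
So NolP is produced and active.
Ornithine is absent, so KulY is inactive.
Xylulose is present, so VelT is active.
With repressor VelT bound, *gixK* is not transcribed.
So GixK is not produced.
No repressor is bound and NolP is active, so *nerU* is transcribed.
→ *nerU* is ON.
Zn²⁺ is absent, so YilC is inactive.
With no repressor bound, *temG* is transcribed.
→ *temG* is ON.
Diaminopimelate is present, so BexJ is active.
With repressor BexJ bound, *kosN* is not transcribed.
So KosN is not produced.
Malonate is present, so VorN is inactive.
With no repressor bound, *gixE* is transcribed.
So GixE is produced and active.
No repressor is bound and GixE is active, so *kulD* is transcribed.
→ *kulD* is ON.
Rhamnulose is present, so TorQ is inactive.
With no repressor bound, *torE* is transcribed.
→ *torE* is ON.
cAMP is present, so KepN is inactive.
ppGpp is absent, so FenX is inactive.
With no repressor bound, *sovE* is transcribed.
→ *sovE* is ON.
5 of the 5 genes are transcribed.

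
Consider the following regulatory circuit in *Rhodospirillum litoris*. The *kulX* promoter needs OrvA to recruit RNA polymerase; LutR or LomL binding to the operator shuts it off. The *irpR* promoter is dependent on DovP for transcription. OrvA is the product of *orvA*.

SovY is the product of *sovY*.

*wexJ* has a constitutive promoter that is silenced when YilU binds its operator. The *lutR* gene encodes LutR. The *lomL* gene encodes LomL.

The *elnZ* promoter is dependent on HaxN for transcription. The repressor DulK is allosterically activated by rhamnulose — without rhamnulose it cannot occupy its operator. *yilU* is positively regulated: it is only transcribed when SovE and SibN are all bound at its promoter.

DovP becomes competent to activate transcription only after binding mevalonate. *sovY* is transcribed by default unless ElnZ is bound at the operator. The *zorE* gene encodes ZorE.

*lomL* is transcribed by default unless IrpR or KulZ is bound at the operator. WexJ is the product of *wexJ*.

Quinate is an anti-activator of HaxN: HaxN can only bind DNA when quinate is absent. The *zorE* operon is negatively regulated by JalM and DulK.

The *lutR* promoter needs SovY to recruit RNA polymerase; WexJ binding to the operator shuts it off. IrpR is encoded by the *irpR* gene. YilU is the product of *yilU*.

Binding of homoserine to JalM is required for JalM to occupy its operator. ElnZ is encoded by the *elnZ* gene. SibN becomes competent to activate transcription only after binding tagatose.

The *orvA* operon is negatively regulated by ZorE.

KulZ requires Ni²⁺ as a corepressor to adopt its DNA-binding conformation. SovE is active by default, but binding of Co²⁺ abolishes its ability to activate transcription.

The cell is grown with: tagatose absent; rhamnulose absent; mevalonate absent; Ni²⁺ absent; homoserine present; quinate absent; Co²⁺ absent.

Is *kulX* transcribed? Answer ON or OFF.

OFF

Quinate is absent, so HaxN is active.
No repressor is bound and HaxN is active, so *elnZ* is transcribed.
So ElnZ is produced and active.
With repressor ElnZ bound, *sovY* is not transcribed.
So SovY is not produced.
Co²⁺ is absent, so SovE is active.
Tagatose is absent, so SibN is inactive.
Required activator SibN is absent, so *yilU* is not transcribed.
So YilU is not produced.
With no repressor bound, *wexJ* is transcribed.
So WexJ is produced and active.
With repressor WexJ bound, *lutR* is not transcribed.
So LutR is not produced.
Mevalonate is absent, so DovP is inactive.
Required activator DovP is absent, so *irpR* is not transcribed.
So IrpR is not produced.
Ni²⁺ is absent, so KulZ is inactive.
With no repressor bound, *lomL* is transcribed.
So LomL is produced and active.
Homoserine is present, so JalM is active.
Rhamnulose is absent, so DulK is inactive.
With repressor JalM bound, *zorE* is not transcribed.
So ZorE is not produced.
With no repressor bound, *orvA* is transcribed.
So OrvA is produced and active.
With repressor LomL bound, *kulX* is not transcribed.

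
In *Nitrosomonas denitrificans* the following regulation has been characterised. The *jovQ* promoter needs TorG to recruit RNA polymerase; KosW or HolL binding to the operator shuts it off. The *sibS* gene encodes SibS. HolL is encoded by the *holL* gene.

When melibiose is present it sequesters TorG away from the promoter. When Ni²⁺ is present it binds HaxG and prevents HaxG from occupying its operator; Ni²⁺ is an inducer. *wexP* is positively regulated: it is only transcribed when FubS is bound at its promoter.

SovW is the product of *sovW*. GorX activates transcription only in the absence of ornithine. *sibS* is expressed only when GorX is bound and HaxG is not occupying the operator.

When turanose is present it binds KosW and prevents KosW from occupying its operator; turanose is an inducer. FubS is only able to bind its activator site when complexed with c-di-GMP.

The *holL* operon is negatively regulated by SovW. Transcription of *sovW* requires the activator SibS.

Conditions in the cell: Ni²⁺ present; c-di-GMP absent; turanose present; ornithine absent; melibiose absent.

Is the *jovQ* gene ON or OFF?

Melibiose is absent, so TorG is active.
Turanose is present, so KosW is inactive.
Ni²⁺ is present, so HaxG is inactive.
Ornithine is absent, so GorX is active.
No repressor is bound and GorX is active, so *sibS* is transcribed.
So SibS is produced and active.
No repressor is bound and SibS is active, so *sovW* is transcribed.
So SovW is produced and active.
With repressor SovW bound, *holL* is not transcribed.
So HolL is not produced.
No repressor is bound and TorG is active, so *jovQ* is transcribed.

ON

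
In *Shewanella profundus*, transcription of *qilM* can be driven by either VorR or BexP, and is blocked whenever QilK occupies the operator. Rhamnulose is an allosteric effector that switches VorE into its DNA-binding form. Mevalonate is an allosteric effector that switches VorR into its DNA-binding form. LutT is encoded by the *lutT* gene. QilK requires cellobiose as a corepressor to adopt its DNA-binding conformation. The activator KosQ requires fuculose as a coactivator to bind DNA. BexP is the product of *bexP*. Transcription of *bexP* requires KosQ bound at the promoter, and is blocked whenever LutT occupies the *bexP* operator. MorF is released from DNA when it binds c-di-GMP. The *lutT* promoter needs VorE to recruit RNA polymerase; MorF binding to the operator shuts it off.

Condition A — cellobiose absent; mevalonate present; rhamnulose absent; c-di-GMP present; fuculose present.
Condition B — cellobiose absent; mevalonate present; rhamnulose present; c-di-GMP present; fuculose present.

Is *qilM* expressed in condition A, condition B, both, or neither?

Condition A:
Cellobiose is absent, so QilK is inactive.
Mevalonate is present, so VorR is active.
Rhamnulose is absent, so VorE is inactive.
c-di-GMP is present, so MorF is inactive.
Required activator VorE is absent, so *lutT* is not transcribed.
So LutT is not produced.
Fuculose is present, so KosQ is active.
No repressor is bound and KosQ is active, so *bexP* is transcribed.
So BexP is produced and active.
Activator VorR is present, so *qilM* is transcribed.
→ *qilM* is ON in A.
Condition B:
Cellobiose is absent, so QilK is inactive.
Mevalonate is present, so VorR is active.
Rhamnulose is present, so VorE is active.
c-di-GMP is present, so MorF is inactive.
No repressor is bound and VorE is active, so *lutT* is transcribed.
So LutT is produced and active.
Fuculose is present, so KosQ is active.
With repressor LutT bound, *bexP* is not transcribed.
So BexP is not produced.
Activator VorR is present, so *qilM* is transcribed.
→ *qilM* is ON in B.

both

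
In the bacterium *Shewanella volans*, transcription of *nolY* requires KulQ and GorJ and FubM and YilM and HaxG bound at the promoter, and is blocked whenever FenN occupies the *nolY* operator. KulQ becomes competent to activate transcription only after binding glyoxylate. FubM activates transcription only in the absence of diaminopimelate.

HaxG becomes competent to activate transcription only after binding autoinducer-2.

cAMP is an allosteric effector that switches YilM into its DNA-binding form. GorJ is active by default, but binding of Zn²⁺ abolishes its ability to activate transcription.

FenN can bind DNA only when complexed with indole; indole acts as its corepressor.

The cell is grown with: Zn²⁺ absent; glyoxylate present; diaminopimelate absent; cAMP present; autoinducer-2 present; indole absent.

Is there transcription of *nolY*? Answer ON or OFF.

ON

Glyoxylate is present, so KulQ is active.
Zn²⁺ is absent, so GorJ is active.
Indole is absent, so FenN is inactive.
Diaminopimelate is absent, so FubM is active.
cAMP is present, so YilM is active.
Autoinducer-2 is present, so HaxG is active.
No repressor is bound and KulQ and GorJ and FubM and YilM and HaxG are active, so *nolY* is transcribed.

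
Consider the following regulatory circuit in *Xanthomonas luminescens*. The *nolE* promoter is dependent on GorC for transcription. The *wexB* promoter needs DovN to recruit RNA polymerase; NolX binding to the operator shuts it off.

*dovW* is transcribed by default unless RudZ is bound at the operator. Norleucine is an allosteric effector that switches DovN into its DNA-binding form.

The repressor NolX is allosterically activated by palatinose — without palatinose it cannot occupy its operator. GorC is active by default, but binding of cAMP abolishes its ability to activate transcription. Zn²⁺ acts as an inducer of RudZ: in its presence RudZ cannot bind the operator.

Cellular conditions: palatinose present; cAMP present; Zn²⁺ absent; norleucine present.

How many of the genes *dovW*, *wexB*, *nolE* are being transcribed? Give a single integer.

Zn²⁺ is absent, so RudZ is active.
With repressor RudZ bound, *dovW* is not transcribed.
→ *dovW* is OFF.
Palatinose is present, so NolX is active.
Norleucine is present, so DovN is active.
With repressor NolX bound, *wexB* is not transcribed.
→ *wexB* is OFF.
cAMP is present, so GorC is inactive.
Required activator GorC is absent, so *nolE* is not transcribed.
→ *nolE* is OFF.
0 of the 3 genes are transcribed.

0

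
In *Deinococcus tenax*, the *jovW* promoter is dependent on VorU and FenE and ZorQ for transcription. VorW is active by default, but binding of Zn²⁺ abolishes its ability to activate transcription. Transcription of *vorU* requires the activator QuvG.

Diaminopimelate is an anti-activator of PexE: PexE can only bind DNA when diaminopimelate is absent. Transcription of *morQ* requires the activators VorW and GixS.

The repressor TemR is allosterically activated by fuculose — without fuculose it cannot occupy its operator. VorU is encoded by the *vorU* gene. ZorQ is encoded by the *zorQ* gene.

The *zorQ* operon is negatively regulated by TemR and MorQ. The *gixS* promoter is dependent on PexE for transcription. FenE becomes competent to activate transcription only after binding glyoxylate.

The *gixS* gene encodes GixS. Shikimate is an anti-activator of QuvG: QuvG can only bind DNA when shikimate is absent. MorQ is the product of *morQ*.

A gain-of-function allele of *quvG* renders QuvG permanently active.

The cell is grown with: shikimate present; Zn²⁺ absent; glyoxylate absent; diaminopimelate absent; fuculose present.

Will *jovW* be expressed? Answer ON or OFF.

QuvG is constitutively active in this strain.
No repressor is bound and QuvG is active, so *vorU* is transcribed.
So VorU is produced and active.
Glyoxylate is absent, so FenE is inactive.
Fuculose is present, so TemR is active.
Zn²⁺ is absent, so VorW is active.
Diaminopimelate is absent, so PexE is active.
No repressor is bound and PexE is active, so *gixS* is transcribed.
So GixS is produced and active.
No repressor is bound and VorW and GixS are active, so *morQ* is transcribed.
So MorQ is produced and active.
With repressor TemR bound, *zorQ* is not transcribed.
So ZorQ is not produced.
Required activator FenE is absent, so *jovW* is not transcribed.

OFF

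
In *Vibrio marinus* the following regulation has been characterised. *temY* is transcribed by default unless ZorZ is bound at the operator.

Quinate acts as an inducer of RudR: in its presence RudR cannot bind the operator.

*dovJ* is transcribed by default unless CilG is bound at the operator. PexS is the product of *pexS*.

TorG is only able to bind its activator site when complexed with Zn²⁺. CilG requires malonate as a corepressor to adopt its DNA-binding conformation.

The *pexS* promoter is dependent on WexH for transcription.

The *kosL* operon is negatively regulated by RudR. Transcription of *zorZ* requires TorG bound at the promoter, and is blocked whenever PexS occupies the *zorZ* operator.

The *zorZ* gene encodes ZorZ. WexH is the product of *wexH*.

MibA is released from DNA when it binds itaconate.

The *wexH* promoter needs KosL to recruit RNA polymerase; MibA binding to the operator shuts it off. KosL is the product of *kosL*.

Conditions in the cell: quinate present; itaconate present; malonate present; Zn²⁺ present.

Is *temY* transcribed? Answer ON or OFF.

ON

Quinate is present, so RudR is inactive.
With no repressor bound, *kosL* is transcribed.
So KosL is produced and active.
Itaconate is present, so MibA is inactive.
No repressor is bound and KosL is active, so *wexH* is transcribed.
So WexH is produced and active.
No repressor is bound and WexH is active, so *pexS* is transcribed.
So PexS is produced and active.
Zn²⁺ is present, so TorG is active.
With repressor PexS bound, *zorZ* is not transcribed.
So ZorZ is not produced.
With no repressor bound, *temY* is transcribed.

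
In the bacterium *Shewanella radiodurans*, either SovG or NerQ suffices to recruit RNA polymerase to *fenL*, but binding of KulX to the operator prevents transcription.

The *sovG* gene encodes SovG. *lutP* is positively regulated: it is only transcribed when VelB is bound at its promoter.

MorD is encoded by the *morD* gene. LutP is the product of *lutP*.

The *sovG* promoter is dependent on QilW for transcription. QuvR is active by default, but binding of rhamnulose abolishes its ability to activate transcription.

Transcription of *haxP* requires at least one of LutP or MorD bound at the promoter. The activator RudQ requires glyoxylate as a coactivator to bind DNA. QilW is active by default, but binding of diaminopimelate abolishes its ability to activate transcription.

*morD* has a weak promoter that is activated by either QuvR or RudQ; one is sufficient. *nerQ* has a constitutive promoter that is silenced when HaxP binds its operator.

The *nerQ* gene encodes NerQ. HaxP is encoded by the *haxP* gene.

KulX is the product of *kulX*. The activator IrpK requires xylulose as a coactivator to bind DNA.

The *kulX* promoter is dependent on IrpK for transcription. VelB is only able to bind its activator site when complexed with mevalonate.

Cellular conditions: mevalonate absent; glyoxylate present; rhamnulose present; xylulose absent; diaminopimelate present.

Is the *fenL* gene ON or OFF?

Diaminopimelate is present, so QilW is inactive.
Required activator QilW is absent, so *sovG* is not transcribed.
So SovG is not produced.
Xylulose is absent, so IrpK is inactive.
Required activator IrpK is absent, so *kulX* is not transcribed.
So KulX is not produced.
Mevalonate is absent, so VelB is inactive.
Required activator VelB is absent, so *lutP* is not transcribed.
So LutP is not produced.
Rhamnulose is present, so QuvR is inactive.
Glyoxylate is present, so RudQ is active.
Activator RudQ is present, so *morD* is transcribed.
So MorD is produced and active.
Activator MorD is present, so *haxP* is transcribed.
So HaxP is produced and active.
With repressor HaxP bound, *nerQ* is not transcribed.
So NerQ is not produced.
No activator is available at the *fenL* promoter, so *fenL* is not transcribed.

OFF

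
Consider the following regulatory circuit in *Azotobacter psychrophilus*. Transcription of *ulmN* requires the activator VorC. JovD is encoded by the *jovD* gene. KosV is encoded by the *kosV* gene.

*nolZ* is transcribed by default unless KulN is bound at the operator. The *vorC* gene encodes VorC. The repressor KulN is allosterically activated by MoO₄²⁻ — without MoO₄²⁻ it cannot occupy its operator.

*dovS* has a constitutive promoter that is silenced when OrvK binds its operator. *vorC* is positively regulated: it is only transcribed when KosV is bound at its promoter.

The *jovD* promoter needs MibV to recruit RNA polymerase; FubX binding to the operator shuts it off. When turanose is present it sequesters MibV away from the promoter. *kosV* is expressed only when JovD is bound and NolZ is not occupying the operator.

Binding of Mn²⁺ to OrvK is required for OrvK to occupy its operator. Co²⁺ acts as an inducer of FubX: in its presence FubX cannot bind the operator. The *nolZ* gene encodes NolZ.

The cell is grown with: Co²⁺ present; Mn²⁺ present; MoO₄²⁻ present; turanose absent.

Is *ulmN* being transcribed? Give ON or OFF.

ON

Turanose is absent, so MibV is active.
Co²⁺ is present, so FubX is inactive.
No repressor is bound and MibV is active, so *jovD* is transcribed.
So JovD is produced and active.
MoO₄²⁻ is present, so KulN is active.
With repressor KulN bound, *nolZ* is not transcribed.
So NolZ is not produced.
No repressor is bound and JovD is active, so *kosV* is transcribed.
So KosV is produced and active.
No repressor is bound and KosV is active, so *vorC* is transcribed.
So VorC is produced and active.
No repressor is bound and VorC is active, so *ulmN* is transcribed.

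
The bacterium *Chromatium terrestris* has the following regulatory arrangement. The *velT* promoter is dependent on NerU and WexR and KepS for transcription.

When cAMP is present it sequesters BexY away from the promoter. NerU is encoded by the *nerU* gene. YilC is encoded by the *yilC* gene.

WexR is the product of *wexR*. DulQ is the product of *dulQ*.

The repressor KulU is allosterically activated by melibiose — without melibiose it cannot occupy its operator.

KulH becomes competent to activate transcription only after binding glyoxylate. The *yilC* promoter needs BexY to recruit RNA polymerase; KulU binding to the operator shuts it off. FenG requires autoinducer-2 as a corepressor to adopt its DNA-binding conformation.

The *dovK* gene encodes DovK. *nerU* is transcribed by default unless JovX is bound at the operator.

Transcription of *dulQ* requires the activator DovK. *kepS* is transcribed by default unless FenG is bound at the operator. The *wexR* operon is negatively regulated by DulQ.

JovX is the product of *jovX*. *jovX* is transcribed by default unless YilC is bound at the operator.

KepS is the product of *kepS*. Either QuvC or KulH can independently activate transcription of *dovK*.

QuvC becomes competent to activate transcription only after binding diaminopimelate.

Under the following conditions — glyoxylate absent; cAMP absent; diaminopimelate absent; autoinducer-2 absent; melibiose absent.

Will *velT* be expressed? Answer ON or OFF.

Melibiose is absent, so KulU is inactive.
cAMP is absent, so BexY is active.
No repressor is bound and BexY is active, so *yilC* is transcribed.
So YilC is produced and active.
With repressor YilC bound, *jovX* is not transcribed.
So JovX is not produced.
With no repressor bound, *nerU* is transcribed.
So NerU is produced and active.
Diaminopimelate is absent, so QuvC is inactive.
Glyoxylate is absent, so KulH is inactive.
No activator is available at the *dovK* promoter, so *dovK* is not transcribed.
So DovK is not produced.
Required activator DovK is absent, so *dulQ* is not transcribed.
So DulQ is not produced.
With no repressor bound, *wexR* is transcribed.
So WexR is produced and active.
Autoinducer-2 is absent, so FenG is inactive.
With no repressor bound, *kepS* is transcribed.
So KepS is produced and active.
No repressor is bound and NerU and WexR and KepS are active, so *velT* is transcribed.

ON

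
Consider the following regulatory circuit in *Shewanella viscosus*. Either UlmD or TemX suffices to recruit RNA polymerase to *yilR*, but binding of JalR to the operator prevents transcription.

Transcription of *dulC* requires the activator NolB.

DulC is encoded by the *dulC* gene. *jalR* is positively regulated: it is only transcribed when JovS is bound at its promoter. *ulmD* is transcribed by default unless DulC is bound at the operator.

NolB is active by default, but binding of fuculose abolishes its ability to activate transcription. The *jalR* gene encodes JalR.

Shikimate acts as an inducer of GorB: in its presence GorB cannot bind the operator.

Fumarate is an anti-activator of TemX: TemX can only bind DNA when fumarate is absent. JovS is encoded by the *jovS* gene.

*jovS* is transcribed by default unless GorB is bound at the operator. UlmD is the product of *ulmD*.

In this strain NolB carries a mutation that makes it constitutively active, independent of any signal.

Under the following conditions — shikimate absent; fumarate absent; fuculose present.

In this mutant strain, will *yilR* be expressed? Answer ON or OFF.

NolB is constitutively active in this strain.
No repressor is bound and NolB is active, so *dulC* is transcribed.
So DulC is produced and active.
With repressor DulC bound, *ulmD* is not transcribed.
So UlmD is not produced.
Shikimate is absent, so GorB is active.
With repressor GorB bound, *jovS* is not transcribed.
So JovS is not produced.
Required activator JovS is absent, so *jalR* is not transcribed.
So JalR is not produced.
Fumarate is absent, so TemX is active.
Activator TemX is present, so *yilR* is transcribed.

ON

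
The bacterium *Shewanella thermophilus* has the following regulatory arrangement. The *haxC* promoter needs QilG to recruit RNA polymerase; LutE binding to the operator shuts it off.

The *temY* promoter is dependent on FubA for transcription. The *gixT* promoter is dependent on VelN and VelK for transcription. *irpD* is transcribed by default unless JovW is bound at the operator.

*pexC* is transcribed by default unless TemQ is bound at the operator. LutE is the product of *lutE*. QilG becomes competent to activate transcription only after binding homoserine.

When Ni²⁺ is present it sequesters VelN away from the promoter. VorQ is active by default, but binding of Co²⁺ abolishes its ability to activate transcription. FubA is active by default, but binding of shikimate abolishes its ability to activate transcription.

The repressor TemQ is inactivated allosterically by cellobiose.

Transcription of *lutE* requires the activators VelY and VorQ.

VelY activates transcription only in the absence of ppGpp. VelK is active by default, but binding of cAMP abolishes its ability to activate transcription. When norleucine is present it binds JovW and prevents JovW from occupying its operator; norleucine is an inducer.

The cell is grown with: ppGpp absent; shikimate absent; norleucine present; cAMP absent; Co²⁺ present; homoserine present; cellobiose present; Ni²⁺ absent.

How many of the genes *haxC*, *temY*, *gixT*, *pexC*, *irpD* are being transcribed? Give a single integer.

ppGpp is absent, so VelY is active.
Co²⁺ is present, so VorQ is inactive.
Required activator VorQ is absent, so *lutE* is not transcribed.
So LutE is not produced.
Homoserine is present, so QilG is active.
No repressor is bound and QilG is active, so *haxC* is transcribed.
→ *haxC* is ON.
Shikimate is absent, so FubA is active.
No repressor is bound and FubA is active, so *temY* is transcribed.
→ *temY* is ON.
Ni²⁺ is absent, so VelN is active.
cAMP is absent, so VelK is active.
No repressor is bound and VelN and VelK are active, so *gixT* is transcribed.
→ *gixT* is ON.
Cellobiose is present, so TemQ is inactive.
With no repressor bound, *pexC* is transcribed.
→ *pexC* is ON.
Norleucine is present, so JovW is inactive.
With no repressor bound, *irpD* is transcribed.
→ *irpD* is ON.
5 of the 5 genes are transcribed.

5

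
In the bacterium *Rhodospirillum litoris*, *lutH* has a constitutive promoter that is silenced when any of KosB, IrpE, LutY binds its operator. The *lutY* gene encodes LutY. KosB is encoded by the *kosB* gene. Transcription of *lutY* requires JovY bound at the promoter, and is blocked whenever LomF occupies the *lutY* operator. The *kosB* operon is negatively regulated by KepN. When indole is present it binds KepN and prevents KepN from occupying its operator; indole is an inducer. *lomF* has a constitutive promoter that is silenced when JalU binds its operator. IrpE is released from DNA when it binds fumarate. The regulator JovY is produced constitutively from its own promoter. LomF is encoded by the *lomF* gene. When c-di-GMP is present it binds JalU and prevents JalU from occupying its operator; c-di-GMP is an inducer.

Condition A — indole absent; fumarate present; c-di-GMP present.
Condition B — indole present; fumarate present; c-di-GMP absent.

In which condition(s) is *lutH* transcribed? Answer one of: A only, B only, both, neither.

Condition A:
Indole is absent, so KepN is active.
With repressor KepN bound, *kosB* is not transcribed.
So KosB is not produced.
Fumarate is present, so IrpE is inactive.
c-di-GMP is present, so JalU is inactive.
With no repressor bound, *lomF* is transcribed.
So LomF is produced and active.
JovY is produced constitutively and is active.
With repressor LomF bound, *lutY* is not transcribed.
So LutY is not produced.
With no repressor bound, *lutH* is transcribed.
→ *lutH* is ON in A.
Condition B:
Indole is present, so KepN is inactive.
With no repressor bound, *kosB* is transcribed.
So KosB is produced and active.
Fumarate is present, so IrpE is inactive.
c-di-GMP is absent, so JalU is active.
With repressor JalU bound, *lomF* is not transcribed.
So LomF is not produced.
JovY is produced constitutively and is active.
No repressor is bound and JovY is active, so *lutY* is transcribed.
So LutY is produced and active.
With repressor KosB bound, *lutH* is not transcribed.
→ *lutH* is OFF in B.

A only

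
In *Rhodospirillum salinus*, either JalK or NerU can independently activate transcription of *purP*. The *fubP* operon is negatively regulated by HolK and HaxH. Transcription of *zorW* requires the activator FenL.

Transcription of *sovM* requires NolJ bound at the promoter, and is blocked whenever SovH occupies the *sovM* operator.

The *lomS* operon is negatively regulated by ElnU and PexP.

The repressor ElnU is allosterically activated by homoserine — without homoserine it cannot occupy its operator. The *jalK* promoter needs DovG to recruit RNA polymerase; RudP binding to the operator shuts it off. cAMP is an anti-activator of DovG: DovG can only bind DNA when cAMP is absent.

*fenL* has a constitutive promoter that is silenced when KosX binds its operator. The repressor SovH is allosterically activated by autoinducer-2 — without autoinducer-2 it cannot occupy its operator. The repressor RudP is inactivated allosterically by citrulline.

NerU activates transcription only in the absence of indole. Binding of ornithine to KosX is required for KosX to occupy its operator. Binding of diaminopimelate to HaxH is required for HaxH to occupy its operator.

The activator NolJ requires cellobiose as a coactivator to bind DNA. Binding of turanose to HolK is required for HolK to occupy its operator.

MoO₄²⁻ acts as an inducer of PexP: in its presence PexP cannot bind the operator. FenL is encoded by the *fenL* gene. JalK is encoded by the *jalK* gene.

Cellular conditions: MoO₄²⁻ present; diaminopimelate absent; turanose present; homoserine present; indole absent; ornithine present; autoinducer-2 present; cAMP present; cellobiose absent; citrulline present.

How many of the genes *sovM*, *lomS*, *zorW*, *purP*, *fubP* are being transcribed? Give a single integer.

1

Autoinducer-2 is present, so SovH is active.
Cellobiose is absent, so NolJ is inactive.
With repressor SovH bound, *sovM* is not transcribed.
→ *sovM* is OFF.
Homoserine is present, so ElnU is active.
MoO₄²⁻ is present, so PexP is inactive.
With repressor ElnU bound, *lomS* is not transcribed.
→ *lomS* is OFF.
Ornithine is present, so KosX is active.
With repressor KosX bound, *fenL* is not transcribed.
So FenL is not produced.
Required activator FenL is absent, so *zorW* is not transcribed.
→ *zorW* is OFF.
cAMP is present, so DovG is inactive.
Citrulline is present, so RudP is inactive.
Required activator DovG is absent, so *jalK* is not transcribed.
So JalK is not produced.
Indole is absent, so NerU is active.
Activator NerU is present, so *purP* is transcribed.
→ *purP* is ON.
Turanose is present, so HolK is active.
Diaminopimelate is absent, so HaxH is inactive.
With repressor HolK bound, *fubP* is not transcribed.
→ *fubP* is OFF.
1 of the 5 genes is transcribed.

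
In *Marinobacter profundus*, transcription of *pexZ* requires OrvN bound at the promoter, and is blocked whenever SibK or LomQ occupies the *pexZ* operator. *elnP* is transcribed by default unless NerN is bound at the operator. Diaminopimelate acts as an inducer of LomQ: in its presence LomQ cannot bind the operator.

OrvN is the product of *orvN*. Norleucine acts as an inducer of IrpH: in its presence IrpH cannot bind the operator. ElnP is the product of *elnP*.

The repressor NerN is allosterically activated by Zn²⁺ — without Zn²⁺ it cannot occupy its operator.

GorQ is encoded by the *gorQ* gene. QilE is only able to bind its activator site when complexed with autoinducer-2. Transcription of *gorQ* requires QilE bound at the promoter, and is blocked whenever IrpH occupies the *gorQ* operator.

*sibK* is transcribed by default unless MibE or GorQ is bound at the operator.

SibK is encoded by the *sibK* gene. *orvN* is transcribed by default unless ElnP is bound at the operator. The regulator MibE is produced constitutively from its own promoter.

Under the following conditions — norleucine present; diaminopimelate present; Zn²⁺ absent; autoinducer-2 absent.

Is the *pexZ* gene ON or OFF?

OFF

MibE is produced constitutively and is active.
Norleucine is present, so IrpH is inactive.
Autoinducer-2 is absent, so QilE is inactive.
Required activator QilE is absent, so *gorQ* is not transcribed.
So GorQ is not produced.
With repressor MibE bound, *sibK* is not transcribed.
So SibK is not produced.
Diaminopimelate is present, so LomQ is inactive.
Zn²⁺ is absent, so NerN is inactive.
With no repressor bound, *elnP* is transcribed.
So ElnP is produced and active.
With repressor ElnP bound, *orvN* is not transcribed.
So OrvN is not produced.
Required activator OrvN is absent, so *pexZ* is not transcribed.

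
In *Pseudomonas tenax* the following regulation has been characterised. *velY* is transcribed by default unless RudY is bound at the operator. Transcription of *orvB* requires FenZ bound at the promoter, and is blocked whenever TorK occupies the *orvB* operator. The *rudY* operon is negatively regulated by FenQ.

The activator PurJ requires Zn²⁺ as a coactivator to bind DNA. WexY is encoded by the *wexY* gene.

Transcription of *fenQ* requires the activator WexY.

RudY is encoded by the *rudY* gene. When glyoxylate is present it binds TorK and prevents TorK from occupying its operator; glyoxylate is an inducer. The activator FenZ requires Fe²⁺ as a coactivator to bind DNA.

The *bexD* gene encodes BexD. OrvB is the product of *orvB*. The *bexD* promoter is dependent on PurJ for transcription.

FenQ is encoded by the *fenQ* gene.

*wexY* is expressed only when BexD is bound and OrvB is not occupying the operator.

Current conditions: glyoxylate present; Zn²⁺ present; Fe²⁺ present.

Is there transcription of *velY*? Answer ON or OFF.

Zn²⁺ is present, so PurJ is active.
No repressor is bound and PurJ is active, so *bexD* is transcribed.
So BexD is produced and active.
Fe²⁺ is present, so FenZ is active.
Glyoxylate is present, so TorK is inactive.
No repressor is bound and FenZ is active, so *orvB* is transcribed.
So OrvB is produced and active.
With repressor OrvB bound, *wexY* is not transcribed.
So WexY is not produced.
Required activator WexY is absent, so *fenQ* is not transcribed.
So FenQ is not produced.
With no repressor bound, *rudY* is transcribed.
So RudY is produced and active.
With repressor RudY bound, *velY* is not transcribed.

OFF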